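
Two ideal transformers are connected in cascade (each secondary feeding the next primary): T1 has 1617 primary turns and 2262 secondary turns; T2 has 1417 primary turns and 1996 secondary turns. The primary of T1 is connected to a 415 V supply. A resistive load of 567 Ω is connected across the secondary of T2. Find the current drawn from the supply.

After T1: V = 415.00 × 2262/1617 = 580.54 V.
After T2: V = 580.54 × 1996/1417 = 817.75 V.
I_load = 817.75/567 = 1.4422 A, so P_out = 817.75 × 1.4422 = 1179.4 W.
All ideal ⇒ P_in = P_out, so I_supply = 1179.4/415 = 2.84 A.

I_supply ≈ 2.84 A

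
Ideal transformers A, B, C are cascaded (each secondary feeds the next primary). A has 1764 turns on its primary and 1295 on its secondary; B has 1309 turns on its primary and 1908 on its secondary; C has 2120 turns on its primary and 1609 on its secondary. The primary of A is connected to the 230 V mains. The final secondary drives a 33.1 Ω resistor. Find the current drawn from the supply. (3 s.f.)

After A: V = 230.00 × 1295/1764 = 168.85 V.
After B: V = 168.85 × 1908/1309 = 246.11 V.
After C: V = 246.11 × 1609/2120 = 186.79 V.
I_load = 186.79/33.1 = 5.6433 A, so P_out = 186.79 × 5.6433 = 1054.1 W.
All ideal ⇒ P_in = P_out, so I_supply = 1054.1/230 = 4.58 A.

I_supply ≈ 4.58 A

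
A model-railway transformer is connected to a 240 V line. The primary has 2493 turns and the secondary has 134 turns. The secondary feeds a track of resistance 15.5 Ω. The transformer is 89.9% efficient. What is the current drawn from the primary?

V_s = 240 × 134/2493 = 12.900 V.
I_s = V_s/R = 12.900/15.5 = 0.83227 A.
P_out = V_s I_s = 12.900 × 0.83227 = 10.736 W.
P_in = P_out/η = 10.736/0.899 = 11.943 W.
I_p = P_in/V_p = 11.943/240 = 0.0498 A.

I_p ≈ 0.0498 A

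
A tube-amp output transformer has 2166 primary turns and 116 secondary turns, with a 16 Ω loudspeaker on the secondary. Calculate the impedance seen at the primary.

Z_p ≈ 5580 Ω

Z_p = (N_p/N_s)² × Z_s = (2166/116)² × 16 = 5580 Ω.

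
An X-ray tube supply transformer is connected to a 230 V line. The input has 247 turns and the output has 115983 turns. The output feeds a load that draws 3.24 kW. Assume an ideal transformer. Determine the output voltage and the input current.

V_out ≈ 108000 V, I_in ≈ 14.1 A

V_out = V_in × N_out/N_in = 230 × 115983/247 = 108000 V.
I_out = P/V_out = 3240/108000 = 0.030000 A.
I_in = I_out × N_out/N_in = 0.030000 × 115983/247 = 14.1 A.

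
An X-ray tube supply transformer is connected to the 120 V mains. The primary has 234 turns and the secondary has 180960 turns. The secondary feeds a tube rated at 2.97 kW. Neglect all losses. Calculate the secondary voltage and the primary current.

V_s = V_p × N_s/N_p = 120 × 180960/234 = 92800 V.
I_s = P/V_s = 2970/92800 = 0.032004 A.
I_p = I_s × N_s/N_p = 0.032004 × 180960/234 = 24.8 A.

V_s ≈ 92800 V, I_p ≈ 24.8 A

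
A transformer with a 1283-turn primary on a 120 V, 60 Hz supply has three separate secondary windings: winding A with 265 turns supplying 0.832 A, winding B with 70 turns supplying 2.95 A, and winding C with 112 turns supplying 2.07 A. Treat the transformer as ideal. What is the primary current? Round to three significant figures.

V_A = 120 × 265/1283 = 24.786 V; V_B = 120 × 70/1283 = 6.5472 V; V_C = 120 × 112/1283 = 10.475 V.
P_out = V_A I_A + V_B I_B + V_C I_C = 24.786×0.832 + 6.5472×2.95 + 10.475×2.07 = 20.622 + 19.314 + 21.684 = 61.620 W.
Ideal ⇒ P_in = P_out, so I_p = P_out/V_p = 61.620/120 = 0.513 A.

I_p ≈ 0.513 A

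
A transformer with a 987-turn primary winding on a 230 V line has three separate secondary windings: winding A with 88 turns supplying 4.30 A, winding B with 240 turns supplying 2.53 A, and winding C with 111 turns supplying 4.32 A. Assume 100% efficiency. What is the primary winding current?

I_p ≈ 1.48 A

V_A = 230 × 88/987 = 20.507 V; V_B = 230 × 240/987 = 55.927 V; V_C = 230 × 111/987 = 25.866 V.
P_out = V_A I_A + V_B I_B + V_C I_C = 20.507×4.30 + 55.927×2.53 + 25.866×4.32 = 88.178 + 141.50 + 111.74 = 341.42 W.
Ideal ⇒ P_in = P_out, so I_p = P_out/V_p = 341.42/230 = 1.48 A.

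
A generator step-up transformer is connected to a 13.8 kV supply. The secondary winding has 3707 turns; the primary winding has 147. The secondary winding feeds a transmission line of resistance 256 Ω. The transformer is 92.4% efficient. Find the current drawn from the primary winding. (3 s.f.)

I_p ≈ 37100 A

V_s = 13800 × 3707/147 = 348000 V.
I_s = V_s/R = 348000/256 = 1359.4 A.
P_out = V_s I_s = 348000 × 1359.4 = 4.7307×10^8 W.
P_in = P_out/η = 4.7307×10^8/0.924 = 5.1198×10^8 W.
I_p = P_in/V_p = 5.1198×10^8/13800 = 37100 A.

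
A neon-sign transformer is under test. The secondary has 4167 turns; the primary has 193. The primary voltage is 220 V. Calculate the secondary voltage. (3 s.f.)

V_s ≈ 4750 V

V_s/V_p = N_s/N_p, so V_s = 220 × 4167/193 = 4750 V.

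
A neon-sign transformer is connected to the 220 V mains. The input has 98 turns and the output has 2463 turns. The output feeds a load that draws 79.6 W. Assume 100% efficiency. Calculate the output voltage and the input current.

V_out = V_in × N_out/N_in = 220 × 2463/98 = 5529.2 V.
I_out = P/V_out = 79.6/5529.2 = 0.014396 A.
I_in = I_out × N_out/N_in = 0.014396 × 2463/98 = 0.362 A.

V_out ≈ 5530 V, I_in ≈ 0.362 A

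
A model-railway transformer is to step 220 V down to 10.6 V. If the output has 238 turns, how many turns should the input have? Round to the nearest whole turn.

N_in = 4940 turns

N_in/N_out = V_in/V_out, so N_in = 238 × 220/10.6 = 4939.6 ≈ 4940 turns.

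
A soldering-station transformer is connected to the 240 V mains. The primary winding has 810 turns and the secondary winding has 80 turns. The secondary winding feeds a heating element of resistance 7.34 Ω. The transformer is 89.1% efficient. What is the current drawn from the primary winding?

I_p ≈ 0.358 A

V_s = 240 × 80/810 = 23.704 V.
I_s = V_s/R = 23.704/7.34 = 3.2294 A.
P_out = V_s I_s = 23.704 × 3.2294 = 76.548 W.
P_in = P_out/η = 76.548/0.891 = 85.913 W.
I_p = P_in/V_p = 85.913/240 = 0.358 A.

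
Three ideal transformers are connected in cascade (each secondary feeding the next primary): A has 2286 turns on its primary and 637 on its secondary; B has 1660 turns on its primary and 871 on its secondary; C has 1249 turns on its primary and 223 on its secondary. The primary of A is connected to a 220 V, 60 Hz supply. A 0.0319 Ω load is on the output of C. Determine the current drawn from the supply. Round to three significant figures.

I_supply ≈ 4.70 A

Secondary of A: V = 220.00 × 637/2286 = 61.304 V.
Secondary of B: V = 61.304 × 871/1660 = 32.166 V.
Secondary of C: V = 32.166 × 223/1249 = 5.7430 V.
I_load = 5.7430/0.0319 = 180.03 A, so P_out = 5.7430 × 180.03 = 1033.9 W.
All ideal ⇒ P_in = P_out, so I_supply = 1033.9/220 = 4.70 A.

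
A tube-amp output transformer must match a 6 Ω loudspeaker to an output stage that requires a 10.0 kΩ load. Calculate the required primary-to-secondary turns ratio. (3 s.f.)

N_p/N_s ≈ 40.8

Z_p/Z_s = (N_p/N_s)², so N_p/N_s = √(10000/6) = √1670 = 40.8.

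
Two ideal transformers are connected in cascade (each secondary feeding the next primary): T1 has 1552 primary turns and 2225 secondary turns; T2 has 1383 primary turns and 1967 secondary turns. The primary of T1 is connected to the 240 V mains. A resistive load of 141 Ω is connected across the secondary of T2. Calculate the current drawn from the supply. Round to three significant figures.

Secondary of T1: V = 240.00 × 2225/1552 = 344.07 V.
Secondary of T2: V = 344.07 × 1967/1383 = 489.36 V.
I_load = 489.36/141 = 3.4707 A, so P_out = 489.36 × 3.4707 = 1698.4 W.
All ideal ⇒ P_in = P_out, so I_supply = 1698.4/240 = 7.08 A.

I_supply ≈ 7.08 A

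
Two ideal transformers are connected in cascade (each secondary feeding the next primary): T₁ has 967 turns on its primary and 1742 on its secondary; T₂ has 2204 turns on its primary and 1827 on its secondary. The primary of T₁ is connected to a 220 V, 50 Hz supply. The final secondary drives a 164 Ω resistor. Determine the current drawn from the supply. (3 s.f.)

After T₁: V = 220.00 × 1742/967 = 396.32 V.
After T₂: V = 396.32 × 1827/2204 = 328.53 V.
I_load = 328.53/164 = 2.0032 A, so P_out = 328.53 × 2.0032 = 658.11 W.
All ideal ⇒ P_in = P_out, so I_supply = 658.11/220 = 2.99 A.

I_supply ≈ 2.99 A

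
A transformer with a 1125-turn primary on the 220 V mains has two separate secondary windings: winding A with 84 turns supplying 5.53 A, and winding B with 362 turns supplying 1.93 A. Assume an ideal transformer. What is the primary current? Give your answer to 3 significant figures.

I_p ≈ 1.03 A

V_A = 220 × 84/1125 = 16.427 V; V_B = 220 × 362/1125 = 70.791 V.
P_out = V_A I_A + V_B I_B = 16.427×5.53 + 70.791×1.93 = 90.839 + 136.63 = 227.47 W.
Ideal ⇒ P_in = P_out, so I_p = P_out/V_p = 227.47/220 = 1.03 A.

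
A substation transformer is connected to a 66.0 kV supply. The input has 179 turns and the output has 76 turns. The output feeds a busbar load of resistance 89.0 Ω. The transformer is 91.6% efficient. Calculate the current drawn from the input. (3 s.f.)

I_in ≈ 146 A

V_out = 66000 × 76/179 = 28022 V.
I_out = V_out/R = 28022/89.0 = 314.86 A.
P_out = V_out I_out = 28022 × 314.86 = 8.8231×10^6 W.
P_in = P_out/η = 8.8231×10^6/0.916 = 9.6322×10^6 W.
I_in = P_in/V_in = 9.6322×10^6/66000 = 146 A.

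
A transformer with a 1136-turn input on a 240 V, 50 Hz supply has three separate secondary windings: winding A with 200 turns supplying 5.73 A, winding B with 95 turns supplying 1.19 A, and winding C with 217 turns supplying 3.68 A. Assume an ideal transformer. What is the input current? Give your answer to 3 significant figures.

V_A = 240 × 200/1136 = 42.254 V; V_B = 240 × 95/1136 = 20.070 V; V_C = 240 × 217/1136 = 45.845 V.
P_out = V_A I_A + V_B I_B + V_C I_C = 42.254×5.73 + 20.070×1.19 + 45.845×3.68 = 242.11 + 23.884 + 168.71 = 434.71 W.
Ideal ⇒ P_in = P_out, so I_in = P_out/V_in = 434.71/240 = 1.81 A.

I_in ≈ 1.81 A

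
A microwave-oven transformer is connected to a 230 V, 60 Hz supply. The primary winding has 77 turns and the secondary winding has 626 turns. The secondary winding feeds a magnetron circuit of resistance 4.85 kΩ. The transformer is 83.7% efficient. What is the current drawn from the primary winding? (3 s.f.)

I_p ≈ 3.74 A

V_s = 230 × 626/77 = 1869.9 V.
I_s = V_s/R = 1869.9/4850 = 0.38554 A.
P_out = V_s I_s = 1869.9 × 0.38554 = 720.91 W.
P_in = P_out/η = 720.91/0.837 = 861.30 W.
I_p = P_in/V_p = 861.30/230 = 3.74 A.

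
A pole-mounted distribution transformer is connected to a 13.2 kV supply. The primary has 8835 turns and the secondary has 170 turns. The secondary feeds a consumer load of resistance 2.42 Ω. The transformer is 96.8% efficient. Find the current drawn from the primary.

I_p ≈ 2.09 A

V_s = 13200 × 170/8835 = 253.99 V.
I_s = V_s/R = 253.99/2.42 = 104.95 A.
P_out = V_s I_s = 253.99 × 104.95 = 26657 W.
P_in = P_out/η = 26657/0.968 = 27539 W.
I_p = P_in/V_p = 27539/13200 = 2.09 A.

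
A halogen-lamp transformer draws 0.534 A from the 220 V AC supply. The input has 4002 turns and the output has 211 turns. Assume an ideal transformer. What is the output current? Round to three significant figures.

I_out/I_in = N_in/N_out, so I_out = 0.534 × 4002/211 = 10.1 A.

I_out ≈ 10.1 A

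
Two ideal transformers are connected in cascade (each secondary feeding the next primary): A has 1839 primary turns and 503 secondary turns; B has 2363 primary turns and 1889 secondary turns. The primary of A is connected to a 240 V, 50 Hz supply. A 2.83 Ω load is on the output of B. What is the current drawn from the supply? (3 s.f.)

I_supply ≈ 4.05 A

After A: V = 240.00 × 503/1839 = 65.644 V.
After B: V = 65.644 × 1889/2363 = 52.477 V.
I_load = 52.477/2.83 = 18.543 A, so P_out = 52.477 × 18.543 = 973.07 W.
All ideal ⇒ P_in = P_out, so I_supply = 973.07/240 = 4.05 A.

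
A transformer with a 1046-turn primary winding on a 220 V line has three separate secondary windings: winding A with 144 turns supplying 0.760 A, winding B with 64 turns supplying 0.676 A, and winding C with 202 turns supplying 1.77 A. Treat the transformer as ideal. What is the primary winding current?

V_A = 220 × 144/1046 = 30.287 V; V_B = 220 × 64/1046 = 13.461 V; V_C = 220 × 202/1046 = 42.486 V.
P_out = V_A I_A + V_B I_B + V_C I_C = 30.287×0.760 + 13.461×0.676 + 42.486×1.77 = 23.018 + 9.0995 + 75.200 = 107.32 W.
Ideal ⇒ P_in = P_out, so I_p = P_out/V_p = 107.32/220 = 0.488 A.

I_p ≈ 0.488 A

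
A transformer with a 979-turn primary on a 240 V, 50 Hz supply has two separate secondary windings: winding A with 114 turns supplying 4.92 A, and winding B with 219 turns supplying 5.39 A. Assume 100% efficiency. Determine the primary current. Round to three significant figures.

I_p ≈ 1.78 A

V_A = 240 × 114/979 = 27.947 V; V_B = 240 × 219/979 = 53.687 V.
P_out = V_A I_A + V_B I_B = 27.947×4.92 + 53.687×5.39 = 137.50 + 289.38 = 426.87 W.
Ideal ⇒ P_in = P_out, so I_p = P_out/V_p = 426.87/240 = 1.78 A.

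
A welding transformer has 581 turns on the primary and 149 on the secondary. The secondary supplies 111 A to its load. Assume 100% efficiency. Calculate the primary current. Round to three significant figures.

I_p ≈ 28.5 A

For an ideal transformer I_p/I_s = N_s/N_p, so I_p = 111 × 149/581 = 28.5 A.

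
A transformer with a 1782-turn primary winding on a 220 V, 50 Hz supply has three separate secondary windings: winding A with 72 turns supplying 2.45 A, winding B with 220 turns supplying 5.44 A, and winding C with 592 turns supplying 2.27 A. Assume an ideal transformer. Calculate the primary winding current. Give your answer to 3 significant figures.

V_A = 220 × 72/1782 = 8.8889 V; V_B = 220 × 220/1782 = 27.160 V; V_C = 220 × 592/1782 = 73.086 V.
P_out = V_A I_A + V_B I_B + V_C I_C = 8.8889×2.45 + 27.160×5.44 + 73.086×2.27 = 21.778 + 147.75 + 165.91 = 335.44 W.
Ideal ⇒ P_in = P_out, so I_p = P_out/V_p = 335.44/220 = 1.52 A.

I_p ≈ 1.52 A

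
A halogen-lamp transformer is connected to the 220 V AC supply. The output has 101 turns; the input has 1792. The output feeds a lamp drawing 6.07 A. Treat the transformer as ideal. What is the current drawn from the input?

I_in ≈ 0.342 A

For an ideal transformer I_in N_in = I_out N_out, so I_in = 6.07 × 101/1792 = 0.342 A.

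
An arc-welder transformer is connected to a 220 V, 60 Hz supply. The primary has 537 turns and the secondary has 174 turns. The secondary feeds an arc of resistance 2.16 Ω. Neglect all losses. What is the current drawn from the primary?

I_p ≈ 10.7 A

V_s = V_p × N_s/N_p = 220 × 174/537 = 71.285 V.
I_s = V_s/R = 71.285/2.16 = 33.002 A.
For an ideal transformer I_p N_p = I_s N_s, so I_p = 33.002 × 174/537 = 10.7 A.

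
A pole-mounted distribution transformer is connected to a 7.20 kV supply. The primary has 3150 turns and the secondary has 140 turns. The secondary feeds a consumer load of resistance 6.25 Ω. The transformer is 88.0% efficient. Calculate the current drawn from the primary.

V_s = 7200 × 140/3150 = 320.00 V.
I_s = V_s/R = 320.00/6.25 = 51.200 A.
P_out = V_s I_s = 320.00 × 51.200 = 16384 W.
P_in = P_out/η = 16384/0.880 = 18618 W.
I_p = P_in/V_p = 18618/7200 = 2.59 A.

I_p ≈ 2.59 A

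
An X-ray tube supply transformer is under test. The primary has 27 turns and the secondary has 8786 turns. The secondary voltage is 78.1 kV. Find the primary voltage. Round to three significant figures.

V_p/V_s = N_p/N_s, so V_p = 78100 × 27/8786 = 240 V.

V_p ≈ 240 V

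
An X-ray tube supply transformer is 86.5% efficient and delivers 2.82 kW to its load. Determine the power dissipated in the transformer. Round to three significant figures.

P_loss ≈ 440 W

P_in = P_out/η = 2820/0.865 = 3260.12 W.
P_loss = P_in − P_out = 3260.12 − 2820 = 440 W.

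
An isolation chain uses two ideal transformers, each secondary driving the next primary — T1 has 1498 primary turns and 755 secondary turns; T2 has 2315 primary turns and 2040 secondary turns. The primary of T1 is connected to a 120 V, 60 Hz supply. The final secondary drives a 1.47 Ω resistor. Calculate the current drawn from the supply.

I_supply ≈ 16.1 A

Secondary of T1: V = 120.00 × 755/1498 = 60.481 V.
Secondary of T2: V = 60.481 × 2040/2315 = 53.296 V.
I_load = 53.296/1.47 = 36.256 A, so P_out = 53.296 × 36.256 = 1932.3 W.
All ideal ⇒ P_in = P_out, so I_supply = 1932.3/120 = 16.1 A.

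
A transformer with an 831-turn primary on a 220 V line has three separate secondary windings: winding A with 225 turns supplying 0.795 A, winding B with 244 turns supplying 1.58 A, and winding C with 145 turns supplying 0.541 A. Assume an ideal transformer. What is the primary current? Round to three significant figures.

I_p ≈ 0.774 A

V_A = 220 × 225/831 = 59.567 V; V_B = 220 × 244/831 = 64.597 V; V_C = 220 × 145/831 = 38.387 V.
P_out = V_A I_A + V_B I_B + V_C I_C = 59.567×0.795 + 64.597×1.58 + 38.387×0.541 = 47.356 + 102.06 + 20.768 = 170.19 W.
Ideal ⇒ P_in = P_out, so I_p = P_out/V_p = 170.19/220 = 0.774 A.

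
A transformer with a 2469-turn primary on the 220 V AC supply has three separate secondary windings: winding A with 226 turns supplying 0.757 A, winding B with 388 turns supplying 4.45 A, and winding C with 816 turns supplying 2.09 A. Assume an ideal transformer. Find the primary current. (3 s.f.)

V_A = 220 × 226/2469 = 20.138 V; V_B = 220 × 388/2469 = 34.573 V; V_C = 220 × 816/2469 = 72.710 V.
P_out = V_A I_A + V_B I_B + V_C I_C = 20.138×0.757 + 34.573×4.45 + 72.710×2.09 = 15.244 + 153.85 + 151.96 = 321.06 W.
Ideal ⇒ P_in = P_out, so I_p = P_out/V_p = 321.06/220 = 1.46 A.

I_p ≈ 1.46 A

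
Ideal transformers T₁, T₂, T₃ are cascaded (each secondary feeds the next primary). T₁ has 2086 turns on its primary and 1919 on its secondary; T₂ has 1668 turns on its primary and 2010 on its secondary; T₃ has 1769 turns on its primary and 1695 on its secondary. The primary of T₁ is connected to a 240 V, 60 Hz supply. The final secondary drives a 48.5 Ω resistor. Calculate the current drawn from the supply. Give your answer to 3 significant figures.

I_supply ≈ 5.58 A

Secondary of T₁: V = 240.00 × 1919/2086 = 220.79 V.
Secondary of T₂: V = 220.79 × 2010/1668 = 266.06 V.
Secondary of T₃: V = 266.06 × 1695/1769 = 254.93 V.
I_load = 254.93/48.5 = 5.2562 A, so P_out = 254.93 × 5.2562 = 1339.9 W.
All ideal ⇒ P_in = P_out, so I_supply = 1339.9/240 = 5.58 A.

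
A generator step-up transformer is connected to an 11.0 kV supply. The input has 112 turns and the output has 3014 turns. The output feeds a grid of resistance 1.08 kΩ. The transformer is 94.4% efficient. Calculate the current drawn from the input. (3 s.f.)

I_in ≈ 7810 A

V_out = 11000 × 3014/112 = 296020 V.
I_out = V_out/R = 296020/1080 = 274.09 A.
P_out = V_out I_out = 296020 × 274.09 = 8.1136×10^7 W.
P_in = P_out/η = 8.1136×10^7/0.944 = 8.5949×10^7 W.
I_in = P_in/V_in = 8.5949×10^7/11000 = 7810 A.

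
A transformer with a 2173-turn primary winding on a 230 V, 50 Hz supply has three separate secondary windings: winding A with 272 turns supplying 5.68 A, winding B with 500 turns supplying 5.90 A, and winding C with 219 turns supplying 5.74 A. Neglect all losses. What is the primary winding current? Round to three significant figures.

I_p ≈ 2.65 A

V_A = 230 × 272/2173 = 28.790 V; V_B = 230 × 500/2173 = 52.922 V; V_C = 230 × 219/2173 = 23.180 V.
P_out = V_A I_A + V_B I_B + V_C I_C = 28.790×5.68 + 52.922×5.90 + 23.180×5.74 = 163.53 + 312.24 + 133.05 = 608.82 W.
Ideal ⇒ P_in = P_out, so I_p = P_out/V_p = 608.82/230 = 2.65 A.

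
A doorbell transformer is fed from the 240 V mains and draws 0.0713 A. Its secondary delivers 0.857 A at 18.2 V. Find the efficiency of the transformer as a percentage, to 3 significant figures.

η ≈ 91.1%

P_in = 240 × 0.0713 = 17.1120 W.
P_out = 18.2 × 0.857 = 15.5974 W.
η = P_out/P_in = 15.5974/17.1120 = 0.911.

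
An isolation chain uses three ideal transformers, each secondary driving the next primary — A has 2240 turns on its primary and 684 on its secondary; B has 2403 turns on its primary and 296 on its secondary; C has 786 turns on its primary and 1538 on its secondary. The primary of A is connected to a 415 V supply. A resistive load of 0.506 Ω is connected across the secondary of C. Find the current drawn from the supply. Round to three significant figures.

I_supply ≈ 4.44 A

Secondary of A: V = 415.00 × 684/2240 = 126.72 V.
Secondary of B: V = 126.72 × 296/2403 = 15.610 V.
Secondary of C: V = 15.610 × 1538/786 = 30.544 V.
I_load = 30.544/0.506 = 60.364 A, so P_out = 30.544 × 60.364 = 1843.8 W.
All ideal ⇒ P_in = P_out, so I_supply = 1843.8/415 = 4.44 A.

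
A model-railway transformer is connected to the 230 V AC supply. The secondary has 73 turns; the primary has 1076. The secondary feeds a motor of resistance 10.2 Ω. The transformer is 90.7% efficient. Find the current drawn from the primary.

V_s = 230 × 73/1076 = 15.604 V.
I_s = V_s/R = 15.604/10.2 = 1.5298 A.
P_out = V_s I_s = 15.604 × 1.5298 = 23.871 W.
P_in = P_out/η = 23.871/0.907 = 26.319 W.
I_p = P_in/V_p = 26.319/230 = 0.114 A.

I_p ≈ 0.114 A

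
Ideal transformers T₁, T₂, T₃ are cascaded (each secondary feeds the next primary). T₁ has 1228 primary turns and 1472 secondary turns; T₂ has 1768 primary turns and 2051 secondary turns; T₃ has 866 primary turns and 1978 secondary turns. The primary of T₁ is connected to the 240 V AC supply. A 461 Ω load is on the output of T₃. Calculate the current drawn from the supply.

After T₁: V = 240.00 × 1472/1228 = 287.69 V.
After T₂: V = 287.69 × 2051/1768 = 333.74 V.
After T₃: V = 333.74 × 1978/866 = 762.28 V.
I_load = 762.28/461 = 1.6535 A, so P_out = 762.28 × 1.6535 = 1260.4 W.
All ideal ⇒ P_in = P_out, so I_supply = 1260.4/240 = 5.25 A.

I_supply ≈ 5.25 A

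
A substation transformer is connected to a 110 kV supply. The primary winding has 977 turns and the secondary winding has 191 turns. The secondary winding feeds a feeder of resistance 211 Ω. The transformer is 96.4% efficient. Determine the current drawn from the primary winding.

I_p ≈ 20.7 A

V_s = 110000 × 191/977 = 21505 V.
I_s = V_s/R = 21505/211 = 101.92 A.
P_out = V_s I_s = 21505 × 101.92 = 2.1917×10^6 W.
P_in = P_out/η = 2.1917×10^6/0.964 = 2.2735×10^6 W.
I_p = P_in/V_p = 2.2735×10^6/110000 = 20.7 A.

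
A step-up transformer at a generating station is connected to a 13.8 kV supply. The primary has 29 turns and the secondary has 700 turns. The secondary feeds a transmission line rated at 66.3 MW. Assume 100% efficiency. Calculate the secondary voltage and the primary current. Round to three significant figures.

V_s = V_p × N_s/N_p = 13800 × 700/29 = 333100 V.
I_s = P/V_s = 6.63×10^7/333100 = 199.04 A.
I_p = I_s × N_s/N_p = 199.04 × 700/29 = 4800 A.

V_s ≈ 333000 V, I_p ≈ 4800 A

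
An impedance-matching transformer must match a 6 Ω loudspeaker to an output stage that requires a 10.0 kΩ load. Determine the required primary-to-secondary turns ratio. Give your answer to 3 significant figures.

N_p/N_s ≈ 40.8

Z_p/Z_s = (N_p/N_s)², so N_p/N_s = √(10000/6) = √1670 = 40.8.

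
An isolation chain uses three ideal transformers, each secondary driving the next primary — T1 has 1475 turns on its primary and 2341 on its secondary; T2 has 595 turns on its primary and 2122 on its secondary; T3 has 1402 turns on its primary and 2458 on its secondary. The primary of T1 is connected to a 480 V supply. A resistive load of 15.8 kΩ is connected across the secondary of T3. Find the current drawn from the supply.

Secondary of T1: V = 480.00 × 2341/1475 = 761.82 V.
Secondary of T2: V = 761.82 × 2122/595 = 2716.9 V.
Secondary of T3: V = 2716.9 × 2458/1402 = 4763.4 V.
I_load = 4763.4/15800 = 0.30148 A, so P_out = 4763.4 × 0.30148 = 1436.0 W.
All ideal ⇒ P_in = P_out, so I_supply = 1436.0/480 = 2.99 A.

I_supply ≈ 2.99 A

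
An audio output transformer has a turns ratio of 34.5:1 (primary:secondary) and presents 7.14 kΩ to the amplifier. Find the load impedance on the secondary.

Z_s ≈ 6.00 Ω

Z_s = Z_p/(N_p/N_s)² = 7140/34.5² = 6.00 Ω.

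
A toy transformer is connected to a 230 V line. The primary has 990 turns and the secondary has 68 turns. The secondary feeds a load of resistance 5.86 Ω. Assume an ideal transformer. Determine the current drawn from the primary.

V_s = V_p × N_s/N_p = 230 × 68/990 = 15.798 V.
I_s = V_s/R = 15.798/5.86 = 2.6959 A.
For an ideal transformer I_p N_p = I_s N_s, so I_p = 2.6959 × 68/990 = 0.185 A.

I_p ≈ 0.185 A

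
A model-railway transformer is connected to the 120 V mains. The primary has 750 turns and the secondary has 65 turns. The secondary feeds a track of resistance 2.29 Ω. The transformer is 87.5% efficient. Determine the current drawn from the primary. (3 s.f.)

V_s = 120 × 65/750 = 10.400 V.
I_s = V_s/R = 10.400/2.29 = 4.5415 A.
P_out = V_s I_s = 10.400 × 4.5415 = 47.231 W.
P_in = P_out/η = 47.231/0.875 = 53.979 W.
I_p = P_in/V_p = 53.979/120 = 0.450 A.

I_p ≈ 0.450 A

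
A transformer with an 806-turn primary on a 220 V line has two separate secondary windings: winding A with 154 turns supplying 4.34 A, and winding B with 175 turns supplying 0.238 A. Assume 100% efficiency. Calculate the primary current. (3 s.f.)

V_A = 220 × 154/806 = 42.035 V; V_B = 220 × 175/806 = 47.767 V.
P_out = V_A I_A + V_B I_B = 42.035×4.34 + 47.767×0.238 = 182.43 + 11.368 = 193.80 W.
Ideal ⇒ P_in = P_out, so I_p = P_out/V_p = 193.80/220 = 0.881 A.

I_p ≈ 0.881 A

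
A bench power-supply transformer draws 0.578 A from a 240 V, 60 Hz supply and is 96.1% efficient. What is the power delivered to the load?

P_out ≈ 133 W

P_in = V_p I_p = 240 × 0.578 = 138.72 W.
P_out = η P_in = 0.961 × 138.72 = 133 W.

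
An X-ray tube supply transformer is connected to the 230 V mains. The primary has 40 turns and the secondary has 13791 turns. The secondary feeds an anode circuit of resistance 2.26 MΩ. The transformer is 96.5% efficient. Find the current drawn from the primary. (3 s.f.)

I_p ≈ 12.5 A

V_s = 230 × 13791/40 = 79298 V.
I_s = V_s/R = 79298/(2.26×10^6) = 0.035088 A.
P_out = V_s I_s = 79298 × 0.035088 = 2782.4 W.
P_in = P_out/η = 2782.4/0.965 = 2883.3 W.
I_p = P_in/V_p = 2883.3/230 = 12.5 A.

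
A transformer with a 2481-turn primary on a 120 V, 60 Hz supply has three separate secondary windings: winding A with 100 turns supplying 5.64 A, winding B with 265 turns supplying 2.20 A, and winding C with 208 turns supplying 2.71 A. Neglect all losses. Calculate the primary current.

V_A = 120 × 100/2481 = 4.8368 V; V_B = 120 × 265/2481 = 12.817 V; V_C = 120 × 208/2481 = 10.060 V.
P_out = V_A I_A + V_B I_B + V_C I_C = 4.8368×5.64 + 12.817×2.20 + 10.060×2.71 = 27.279 + 28.198 + 27.264 = 82.741 W.
Ideal ⇒ P_in = P_out, so I_p = P_out/V_p = 82.741/120 = 0.690 A.

I_p ≈ 0.690 A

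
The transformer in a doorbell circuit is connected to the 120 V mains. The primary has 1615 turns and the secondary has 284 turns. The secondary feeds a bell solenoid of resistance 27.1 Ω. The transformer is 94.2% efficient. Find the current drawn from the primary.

V_s = 120 × 284/1615 = 21.102 V.
I_s = V_s/R = 21.102/27.1 = 0.77868 A.
P_out = V_s I_s = 21.102 × 0.77868 = 16.432 W.
P_in = P_out/η = 16.432/0.942 = 17.444 W.
I_p = P_in/V_p = 17.444/120 = 0.145 A.

I_p ≈ 0.145 A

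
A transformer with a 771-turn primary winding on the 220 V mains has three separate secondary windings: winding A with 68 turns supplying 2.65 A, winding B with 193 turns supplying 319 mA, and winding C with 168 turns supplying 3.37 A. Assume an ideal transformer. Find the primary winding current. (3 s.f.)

I_p ≈ 1.05 A

V_A = 220 × 68/771 = 19.403 V; V_B = 220 × 193/771 = 55.071 V; V_C = 220 × 168/771 = 47.938 V.
P_out = V_A I_A + V_B I_B + V_C I_C = 19.403×2.65 + 55.071×0.319 + 47.938×3.37 = 51.419 + 17.568 + 161.55 = 230.54 W.
Ideal ⇒ P_in = P_out, so I_p = P_out/V_p = 230.54/220 = 1.05 A.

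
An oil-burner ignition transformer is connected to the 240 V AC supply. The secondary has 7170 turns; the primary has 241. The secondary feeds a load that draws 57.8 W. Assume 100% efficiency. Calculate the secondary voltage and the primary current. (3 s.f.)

V_s = V_p × N_s/N_p = 240 × 7170/241 = 7140.2 V.
I_s = P/V_s = 57.8/7140.2 = 0.0080950 A.
I_p = I_s × N_s/N_p = 0.0080950 × 7170/241 = 0.241 A.

V_s ≈ 7140 V, I_p ≈ 0.241 A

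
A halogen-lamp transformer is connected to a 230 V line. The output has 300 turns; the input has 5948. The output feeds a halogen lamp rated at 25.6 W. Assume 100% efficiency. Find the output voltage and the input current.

V_out = V_in × N_out/N_in = 230 × 300/5948 = 11.601 V.
I_out = P/V_out = 25.6/11.601 = 2.2068 A.
I_in = I_out × N_out/N_in = 2.2068 × 300/5948 = 0.111 A.

V_out ≈ 11.6 V, I_in ≈ 0.111 A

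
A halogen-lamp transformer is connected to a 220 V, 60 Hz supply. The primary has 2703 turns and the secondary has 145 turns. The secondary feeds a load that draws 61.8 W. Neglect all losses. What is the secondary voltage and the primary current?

V_s ≈ 11.8 V, I_p ≈ 0.281 A

V_s = V_p × N_s/N_p = 220 × 145/2703 = 11.802 V.
I_s = P/V_s = 61.8/11.802 = 5.2365 A.
I_p = I_s × N_s/N_p = 5.2365 × 145/2703 = 0.281 A.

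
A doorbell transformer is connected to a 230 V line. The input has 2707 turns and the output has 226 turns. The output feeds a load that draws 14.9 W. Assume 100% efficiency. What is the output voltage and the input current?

V_out ≈ 19.2 V, I_in ≈ 0.0648 A

V_out = V_in × N_out/N_in = 230 × 226/2707 = 19.202 V.
I_out = P/V_out = 14.9/19.202 = 0.77596 A.
I_in = I_out × N_out/N_in = 0.77596 × 226/2707 = 0.0648 A.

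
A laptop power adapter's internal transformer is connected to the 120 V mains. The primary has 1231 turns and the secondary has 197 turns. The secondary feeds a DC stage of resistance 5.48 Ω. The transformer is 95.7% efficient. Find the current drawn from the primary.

V_s = 120 × 197/1231 = 19.204 V.
I_s = V_s/R = 19.204/5.48 = 3.5044 A.
P_out = V_s I_s = 19.204 × 3.5044 = 67.297 W.
P_in = P_out/η = 67.297/0.957 = 70.321 W.
I_p = P_in/V_p = 70.321/120 = 0.586 A.

I_p ≈ 0.586 A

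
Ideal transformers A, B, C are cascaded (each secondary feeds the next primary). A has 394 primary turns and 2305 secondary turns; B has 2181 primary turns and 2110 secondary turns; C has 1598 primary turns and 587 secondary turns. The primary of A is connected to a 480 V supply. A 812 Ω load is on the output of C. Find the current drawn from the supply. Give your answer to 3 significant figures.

Secondary of A: V = 480.00 × 2305/394 = 2808.1 V.
Secondary of B: V = 2808.1 × 2110/2181 = 2716.7 V.
Secondary of C: V = 2716.7 × 587/1598 = 997.94 V.
I_load = 997.94/812 = 1.2290 A, so P_out = 997.94 × 1.2290 = 1226.5 W.
All ideal ⇒ P_in = P_out, so I_supply = 1226.5/480 = 2.56 A.

I_supply ≈ 2.56 A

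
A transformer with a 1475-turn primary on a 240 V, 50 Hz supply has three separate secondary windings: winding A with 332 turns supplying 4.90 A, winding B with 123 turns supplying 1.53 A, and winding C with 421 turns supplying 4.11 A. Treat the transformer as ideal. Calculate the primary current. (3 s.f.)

I_p ≈ 2.40 A

V_A = 240 × 332/1475 = 54.020 V; V_B = 240 × 123/1475 = 20.014 V; V_C = 240 × 421/1475 = 68.502 V.
P_out = V_A I_A + V_B I_B + V_C I_C = 54.020×4.90 + 20.014×1.53 + 68.502×4.11 = 264.70 + 30.621 + 281.54 = 576.86 W.
Ideal ⇒ P_in = P_out, so I_p = P_out/V_p = 576.86/240 = 2.40 A.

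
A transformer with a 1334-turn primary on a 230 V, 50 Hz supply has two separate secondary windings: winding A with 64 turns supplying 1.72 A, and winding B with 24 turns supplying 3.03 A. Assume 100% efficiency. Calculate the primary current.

V_A = 230 × 64/1334 = 11.034 V; V_B = 230 × 24/1334 = 4.1379 V.
P_out = V_A I_A + V_B I_B = 11.034×1.72 + 4.1379×3.03 = 18.979 + 12.538 = 31.517 W.
Ideal ⇒ P_in = P_out, so I_p = P_out/V_p = 31.517/230 = 0.137 A.

I_p ≈ 0.137 A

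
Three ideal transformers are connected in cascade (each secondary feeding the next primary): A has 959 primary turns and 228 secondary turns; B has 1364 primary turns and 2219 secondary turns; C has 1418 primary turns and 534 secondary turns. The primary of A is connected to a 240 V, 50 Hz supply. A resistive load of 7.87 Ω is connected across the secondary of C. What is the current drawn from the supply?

After A: V = 240.00 × 228/959 = 57.059 V.
After B: V = 57.059 × 2219/1364 = 92.826 V.
After C: V = 92.826 × 534/1418 = 34.957 V.
I_load = 34.957/7.87 = 4.4418 A, so P_out = 34.957 × 4.4418 = 155.27 W.
All ideal ⇒ P_in = P_out, so I_supply = 155.27/240 = 0.647 A.

I_supply ≈ 0.647 A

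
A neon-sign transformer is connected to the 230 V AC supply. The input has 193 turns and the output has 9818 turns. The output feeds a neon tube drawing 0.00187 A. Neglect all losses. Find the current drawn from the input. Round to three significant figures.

I_in ≈ 0.0951 A

For an ideal transformer I_in N_in = I_out N_out, so I_in = 0.00187 × 9818/193 = 0.0951 A.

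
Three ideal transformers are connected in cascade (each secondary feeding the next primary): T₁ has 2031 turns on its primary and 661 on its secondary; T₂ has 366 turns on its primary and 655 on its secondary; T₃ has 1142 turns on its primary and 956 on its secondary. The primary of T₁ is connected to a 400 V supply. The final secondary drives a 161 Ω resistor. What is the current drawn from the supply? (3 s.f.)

I_supply ≈ 0.591 A

After T₁: V = 400.00 × 661/2031 = 130.18 V.
After T₂: V = 130.18 × 655/366 = 232.98 V.
After T₃: V = 232.98 × 956/1142 = 195.03 V.
I_load = 195.03/161 = 1.2114 A, so P_out = 195.03 × 1.2114 = 236.26 W.
All ideal ⇒ P_in = P_out, so I_supply = 236.26/400 = 0.591 A.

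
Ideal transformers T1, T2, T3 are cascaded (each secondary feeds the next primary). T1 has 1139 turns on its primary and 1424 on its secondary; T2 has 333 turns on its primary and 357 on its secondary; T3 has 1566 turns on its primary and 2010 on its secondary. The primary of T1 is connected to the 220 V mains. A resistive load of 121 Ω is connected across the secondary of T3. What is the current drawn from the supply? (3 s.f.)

I_supply ≈ 5.38 A

After T1: V = 220.00 × 1424/1139 = 275.05 V.
After T2: V = 275.05 × 357/333 = 294.87 V.
After T3: V = 294.87 × 2010/1566 = 378.48 V.
I_load = 378.48/121 = 3.1279 A, so P_out = 378.48 × 3.1279 = 1183.8 W.
All ideal ⇒ P_in = P_out, so I_supply = 1183.8/220 = 5.38 A.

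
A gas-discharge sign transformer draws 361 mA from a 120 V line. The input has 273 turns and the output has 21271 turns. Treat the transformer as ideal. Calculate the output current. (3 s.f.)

I_out/I_in = N_in/N_out, so I_out = 0.361 × 273/21271 = 0.00463 A.

I_out ≈ 0.00463 A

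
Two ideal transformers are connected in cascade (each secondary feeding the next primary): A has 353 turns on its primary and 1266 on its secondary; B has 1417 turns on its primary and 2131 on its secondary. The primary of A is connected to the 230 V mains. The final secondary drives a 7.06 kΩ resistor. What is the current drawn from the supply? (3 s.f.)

I_supply ≈ 0.948 A

Secondary of A: V = 230.00 × 1266/353 = 824.87 V.
Secondary of B: V = 824.87 × 2131/1417 = 1240.5 V.
I_load = 1240.5/7060 = 0.17571 A, so P_out = 1240.5 × 0.17571 = 217.97 W.
All ideal ⇒ P_in = P_out, so I_supply = 217.97/230 = 0.948 A.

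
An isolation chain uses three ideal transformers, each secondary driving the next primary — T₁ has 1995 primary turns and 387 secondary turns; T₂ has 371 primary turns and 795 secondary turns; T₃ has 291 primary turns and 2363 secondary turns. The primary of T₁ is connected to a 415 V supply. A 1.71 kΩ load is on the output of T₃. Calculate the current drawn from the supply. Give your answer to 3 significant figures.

After T₁: V = 415.00 × 387/1995 = 80.504 V.
After T₂: V = 80.504 × 795/371 = 172.51 V.
After T₃: V = 172.51 × 2363/291 = 1400.8 V.
I_load = 1400.8/1710 = 0.81919 A, so P_out = 1400.8 × 0.81919 = 1147.5 W.
All ideal ⇒ P_in = P_out, so I_supply = 1147.5/415 = 2.77 A.

I_supply ≈ 2.77 A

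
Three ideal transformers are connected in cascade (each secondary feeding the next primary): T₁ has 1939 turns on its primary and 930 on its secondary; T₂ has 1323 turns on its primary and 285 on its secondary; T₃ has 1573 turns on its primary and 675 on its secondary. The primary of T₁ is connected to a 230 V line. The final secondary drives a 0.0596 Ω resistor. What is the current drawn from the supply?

I_supply ≈ 7.59 A

Secondary of T₁: V = 230.00 × 930/1939 = 110.31 V.
Secondary of T₂: V = 110.31 × 285/1323 = 23.764 V.
Secondary of T₃: V = 23.764 × 675/1573 = 10.197 V.
I_load = 10.197/0.0596 = 171.10 A, so P_out = 10.197 × 171.10 = 1744.8 W.
All ideal ⇒ P_in = P_out, so I_supply = 1744.8/230 = 7.59 A.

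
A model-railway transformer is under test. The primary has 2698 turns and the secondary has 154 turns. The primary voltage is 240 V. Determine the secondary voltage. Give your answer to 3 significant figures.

V_s/V_p = N_s/N_p, so V_s = 240 × 154/2698 = 13.7 V.

V_s ≈ 13.7 V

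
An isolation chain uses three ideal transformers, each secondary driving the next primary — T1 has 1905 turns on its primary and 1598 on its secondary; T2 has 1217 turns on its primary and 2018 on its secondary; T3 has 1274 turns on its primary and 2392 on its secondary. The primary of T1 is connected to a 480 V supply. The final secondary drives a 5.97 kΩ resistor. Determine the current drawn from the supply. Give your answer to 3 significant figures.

I_supply ≈ 0.548 A

After T1: V = 480.00 × 1598/1905 = 402.65 V.
After T2: V = 402.65 × 2018/1217 = 667.66 V.
After T3: V = 667.66 × 2392/1274 = 1253.6 V.
I_load = 1253.6/5970 = 0.20998 A, so P_out = 1253.6 × 0.20998 = 263.22 W.
All ideal ⇒ P_in = P_out, so I_supply = 263.22/480 = 0.548 A.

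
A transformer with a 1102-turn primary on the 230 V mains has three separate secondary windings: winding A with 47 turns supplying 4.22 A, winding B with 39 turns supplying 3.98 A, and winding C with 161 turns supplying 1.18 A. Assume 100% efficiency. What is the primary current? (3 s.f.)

V_A = 230 × 47/1102 = 9.8094 V; V_B = 230 × 39/1102 = 8.1397 V; V_C = 230 × 161/1102 = 33.603 V.
P_out = V_A I_A + V_B I_B + V_C I_C = 9.8094×4.22 + 8.1397×3.98 + 33.603×1.18 = 41.396 + 32.396 + 39.651 = 113.44 W.
Ideal ⇒ P_in = P_out, so I_p = P_out/V_p = 113.44/230 = 0.493 A.

I_p ≈ 0.493 A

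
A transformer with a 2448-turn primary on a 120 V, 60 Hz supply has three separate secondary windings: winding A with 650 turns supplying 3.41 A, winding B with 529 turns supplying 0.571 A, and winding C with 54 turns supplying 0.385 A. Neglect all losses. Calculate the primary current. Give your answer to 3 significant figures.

I_p ≈ 1.04 A

V_A = 120 × 650/2448 = 31.863 V; V_B = 120 × 529/2448 = 25.931 V; V_C = 120 × 54/2448 = 2.6471 V.
P_out = V_A I_A + V_B I_B + V_C I_C = 31.863×3.41 + 25.931×0.571 + 2.6471×0.385 = 108.65 + 14.807 + 1.0191 = 124.48 W.
Ideal ⇒ P_in = P_out, so I_p = P_out/V_p = 124.48/120 = 1.04 A.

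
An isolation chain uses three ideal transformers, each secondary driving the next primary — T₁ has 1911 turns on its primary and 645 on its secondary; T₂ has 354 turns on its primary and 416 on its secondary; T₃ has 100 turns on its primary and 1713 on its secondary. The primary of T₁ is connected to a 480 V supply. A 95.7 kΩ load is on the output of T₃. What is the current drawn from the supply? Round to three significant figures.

After T₁: V = 480.00 × 645/1911 = 162.01 V.
After T₂: V = 162.01 × 416/354 = 190.38 V.
After T₃: V = 190.38 × 1713/100 = 3261.3 V.
I_load = 3261.3/95700 = 0.034078 A, so P_out = 3261.3 × 0.034078 = 111.14 W.
All ideal ⇒ P_in = P_out, so I_supply = 111.14/480 = 0.232 A.

I_supply ≈ 0.232 A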